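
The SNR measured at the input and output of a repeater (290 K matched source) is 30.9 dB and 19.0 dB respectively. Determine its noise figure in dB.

NF (dB) = SNR_in(dB) − SNR_out(dB) when the source is at T₀
NF = 30.9 − 19.0 = 11.9 dB

11.9 dB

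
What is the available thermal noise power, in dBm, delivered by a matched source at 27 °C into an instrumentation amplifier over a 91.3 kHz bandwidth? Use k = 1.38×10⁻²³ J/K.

−124.2 dBm

T = 27 °C + 273.15 = 300.15 K
P_n = kTB = 1.38×10⁻²³ × 300.15 × 9.13×10⁴ = 3.78×10⁻¹⁶ W
In dBm: 10 log₁₀(3.78×10⁻¹⁶ / 10⁻³) = −124.2 dBm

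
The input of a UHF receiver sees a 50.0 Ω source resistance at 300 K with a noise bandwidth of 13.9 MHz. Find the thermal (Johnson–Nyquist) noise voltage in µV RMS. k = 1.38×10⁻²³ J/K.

3.39 µV

V_n = √(4kTRB)
4kTRB = 4 × 1.38×10⁻²³ × 300 × 5.00×10¹ × 1.39×10⁷ = 1.15×10⁻¹¹ V²
V_n = √(1.15×10⁻¹¹) = 3.39×10⁻⁶ V = 3.39 µV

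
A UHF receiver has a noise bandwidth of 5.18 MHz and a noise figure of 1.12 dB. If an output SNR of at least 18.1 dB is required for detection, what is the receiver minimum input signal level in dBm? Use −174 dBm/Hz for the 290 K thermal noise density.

−87.6 dBm

Sensitivity = −174 + 10 log₁₀(B) + NF + SNR_min
= −174 + 67.14 + 1.12 + 18.1
= −87.64 dBm → −87.6 dBm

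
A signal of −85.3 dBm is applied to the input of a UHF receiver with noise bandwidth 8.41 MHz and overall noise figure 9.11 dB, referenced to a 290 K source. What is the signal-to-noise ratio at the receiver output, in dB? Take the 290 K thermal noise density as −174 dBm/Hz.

Noise floor: N = −174 + 10 log₁₀(B) + NF
10 log₁₀(8.41×10⁶) = 69.25 dB
N = −174 + 69.25 + 9.11 = −95.64 dBm
SNR = P_sig − N = −85.3 − (−95.64) = 10.34 dB → 10.3 dB

10.3 dB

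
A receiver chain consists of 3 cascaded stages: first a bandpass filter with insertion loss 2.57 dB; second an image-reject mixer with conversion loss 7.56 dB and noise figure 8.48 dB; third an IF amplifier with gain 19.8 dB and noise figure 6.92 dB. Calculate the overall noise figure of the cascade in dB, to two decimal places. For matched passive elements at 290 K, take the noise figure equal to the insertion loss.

17.25 dB

Convert to linear (a loss of L dB is a gain of −L dB): F_i = 10^(NF_i/10), G_i = 10^(G_i,dB/10)
  Stage 1: F_1 = 10^(2.57/10) = 1.807, G_1 = 10^(−2.57/10) = 0.5534
  Stage 2: F_2 = 10^(8.48/10) = 7.047, G_2 = 10^(−7.56/10) = 0.1754
  Stage 3: F_3 = 10^(6.92/10) = 4.920, G_3 = 10^(19.8/10) = 95.50
Friis cascade:
  F = 1.807 + (7.047 − 1)/0.5534 + (4.920 − 1)/0.09705 = 53.13
NF = 10 log₁₀(53.13) = 17.25 dB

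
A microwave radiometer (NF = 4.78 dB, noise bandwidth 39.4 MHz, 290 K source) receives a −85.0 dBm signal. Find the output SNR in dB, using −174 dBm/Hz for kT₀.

8.3 dB

Noise floor: N = −174 + 10 log₁₀(B) + NF
10 log₁₀(3.94×10⁷) = 75.95 dB
N = −174 + 75.95 + 4.78 = −93.27 dBm
SNR = P_sig − N = −85.0 − (−93.27) = 8.27 dB → 8.3 dB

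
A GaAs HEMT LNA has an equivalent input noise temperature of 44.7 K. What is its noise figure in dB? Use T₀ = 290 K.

F = 1 + T_e/T₀ = 1 + 44.7/290 = 1.15414
NF = 10 log₁₀(1.15414) = 0.623 dB

0.623 dB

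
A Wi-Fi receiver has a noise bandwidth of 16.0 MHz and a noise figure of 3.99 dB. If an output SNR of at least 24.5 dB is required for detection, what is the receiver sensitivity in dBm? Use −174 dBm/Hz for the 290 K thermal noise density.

−73.5 dBm

Sensitivity = −174 + 10 log₁₀(B) + NF + SNR_min
= −174 + 72.04 + 3.99 + 24.5
= −73.47 dBm → −73.5 dBm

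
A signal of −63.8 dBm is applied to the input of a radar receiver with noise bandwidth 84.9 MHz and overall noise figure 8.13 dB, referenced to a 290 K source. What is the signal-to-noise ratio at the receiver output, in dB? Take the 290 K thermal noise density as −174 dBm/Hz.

Noise floor: N = −174 + 10 log₁₀(B) + NF
10 log₁₀(8.49×10⁷) = 79.29 dB
N = −174 + 79.29 + 8.13 = −86.58 dBm
SNR = P_sig − N = −63.8 − (−86.58) = 22.78 dB → 22.8 dB

22.8 dB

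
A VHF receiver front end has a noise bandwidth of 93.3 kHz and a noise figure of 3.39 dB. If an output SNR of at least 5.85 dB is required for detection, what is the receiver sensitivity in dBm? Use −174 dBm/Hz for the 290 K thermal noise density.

Sensitivity = −174 + 10 log₁₀(B) + NF + SNR_min
= −174 + 49.7 + 3.39 + 5.85
= −115.06 dBm → −115.1 dBm

−115.1 dBm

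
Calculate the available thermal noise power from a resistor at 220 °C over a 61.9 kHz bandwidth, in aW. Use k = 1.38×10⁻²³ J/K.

421 aW

T = 220 °C + 273.15 = 493.15 K
P_n = kTB = 1.38×10⁻²³ × 493.15 × 6.19×10⁴ = 4.21×10⁻¹⁶ W = 421 aW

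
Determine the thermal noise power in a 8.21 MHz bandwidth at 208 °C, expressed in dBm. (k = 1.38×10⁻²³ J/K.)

−102.6 dBm

T = 208 °C + 273.15 = 481.15 K
P_n = kTB = 1.38×10⁻²³ × 481.15 × 8.21×10⁶ = 5.45×10⁻¹⁴ W
In dBm: 10 log₁₀(5.45×10⁻¹⁴ / 10⁻³) = −102.6 dBm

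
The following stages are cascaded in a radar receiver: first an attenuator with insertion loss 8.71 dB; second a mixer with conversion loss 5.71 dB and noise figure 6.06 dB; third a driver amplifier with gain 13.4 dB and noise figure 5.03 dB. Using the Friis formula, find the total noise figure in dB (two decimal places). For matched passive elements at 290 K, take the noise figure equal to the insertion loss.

19.56 dB

Convert to linear (a loss of L dB is a gain of −L dB): F_i = 10^(NF_i/10), G_i = 10^(G_i,dB/10)
  Stage 1: F_1 = 10^(8.71/10) = 7.430, G_1 = 10^(−8.71/10) = 0.1346
  Stage 2: F_2 = 10^(6.06/10) = 4.036, G_2 = 10^(−5.71/10) = 0.2685
  Stage 3: F_3 = 10^(5.03/10) = 3.184, G_3 = 10^(13.4/10) = 21.88
Friis cascade:
  F = 7.430 + (4.036 − 1)/0.1346 + (3.184 − 1)/0.03614 = 90.43
NF = 10 log₁₀(90.43) = 19.56 dB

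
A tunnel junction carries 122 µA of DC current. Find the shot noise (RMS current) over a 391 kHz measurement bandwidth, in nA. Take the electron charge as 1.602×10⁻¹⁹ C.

3.91 nA

I_n = √(2qI·B)
2qI·B = 2 × 1.602×10⁻¹⁹ × 1.22×10⁻⁴ × 3.91×10⁵ = 1.53×10⁻¹⁷ A²
I_n = √(1.53×10⁻¹⁷) = 3.91×10⁻⁹ A = 3.91 nA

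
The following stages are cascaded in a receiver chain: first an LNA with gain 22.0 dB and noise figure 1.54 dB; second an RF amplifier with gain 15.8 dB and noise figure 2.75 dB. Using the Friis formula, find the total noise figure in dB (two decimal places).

1.56 dB

Convert to linear (a loss of L dB is a gain of −L dB): F_i = 10^(NF_i/10), G_i = 10^(G_i,dB/10)
  Stage 1: F_1 = 10^(1.54/10) = 1.426, G_1 = 10^(22.0/10) = 158.5
  Stage 2: F_2 = 10^(2.75/10) = 1.884, G_2 = 10^(15.8/10) = 38.02
Friis cascade:
  F = 1.426 + (1.884 − 1)/158.5 = 1.431
NF = 10 log₁₀(1.431) = 1.56 dB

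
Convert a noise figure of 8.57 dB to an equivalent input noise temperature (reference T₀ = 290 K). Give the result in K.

F = 10^(8.57/10) = 7.19449
T_e = (F − 1)·T₀ = (7.19449 − 1) × 290 = 1796 K

1796 K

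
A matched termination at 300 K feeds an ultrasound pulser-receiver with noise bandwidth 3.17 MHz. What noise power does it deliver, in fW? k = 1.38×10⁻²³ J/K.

P_n = kTB = 1.38×10⁻²³ × 300 × 3.17×10⁶ = 1.31×10⁻¹⁴ W = 13.1 fW

13.1 fW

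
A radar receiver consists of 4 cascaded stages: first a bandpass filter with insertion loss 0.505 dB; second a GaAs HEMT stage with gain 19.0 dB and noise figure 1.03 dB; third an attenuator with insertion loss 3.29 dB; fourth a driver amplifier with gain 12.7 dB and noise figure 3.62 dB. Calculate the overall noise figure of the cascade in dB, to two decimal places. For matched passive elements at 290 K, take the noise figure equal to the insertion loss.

1.70 dB

Convert to linear (a loss of L dB is a gain of −L dB): F_i = 10^(NF_i/10), G_i = 10^(G_i,dB/10)
  Stage 1: F_1 = 10^(0.505/10) = 1.123, G_1 = 10^(−0.505/10) = 0.8902
  Stage 2: F_2 = 10^(1.03/10) = 1.268, G_2 = 10^(19.0/10) = 79.43
  Stage 3: F_3 = 10^(3.29/10) = 2.133, G_3 = 10^(−3.29/10) = 0.4688
  Stage 4: F_4 = 10^(3.62/10) = 2.301, G_4 = 10^(12.7/10) = 18.62
Friis cascade:
  F = 1.123 + (1.268 − 1)/0.8902 + (2.133 − 1)/70.71 + (2.301 − 1)/33.15 = 1.479
NF = 10 log₁₀(1.479) = 1.70 dB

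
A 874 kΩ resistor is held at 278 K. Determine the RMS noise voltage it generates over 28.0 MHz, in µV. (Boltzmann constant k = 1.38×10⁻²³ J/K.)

613 µV

V_n = √(4kTRB)
4kTRB = 4 × 1.38×10⁻²³ × 278 × 8.74×10⁵ × 2.80×10⁷ = 3.76×10⁻⁷ V²
V_n = √(3.76×10⁻⁷) = 6.13×10⁻⁴ V = 613 µV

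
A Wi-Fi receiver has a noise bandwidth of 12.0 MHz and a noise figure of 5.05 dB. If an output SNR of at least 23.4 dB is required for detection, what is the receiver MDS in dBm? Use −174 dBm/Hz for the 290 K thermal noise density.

−74.8 dBm

Sensitivity = −174 + 10 log₁₀(B) + NF + SNR_min
= −174 + 70.79 + 5.05 + 23.4
= −74.76 dBm → −74.8 dBm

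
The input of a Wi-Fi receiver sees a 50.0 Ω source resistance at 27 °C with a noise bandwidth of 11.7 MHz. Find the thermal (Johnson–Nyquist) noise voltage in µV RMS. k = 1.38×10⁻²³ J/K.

T = 27 °C + 273.15 = 300.15 K
V_n = √(4kTRB)
4kTRB = 4 × 1.38×10⁻²³ × 300.15 × 5.00×10¹ × 1.17×10⁷ = 9.69×10⁻¹² V²
V_n = √(9.69×10⁻¹²) = 3.11×10⁻⁶ V = 3.11 µV

3.11 µV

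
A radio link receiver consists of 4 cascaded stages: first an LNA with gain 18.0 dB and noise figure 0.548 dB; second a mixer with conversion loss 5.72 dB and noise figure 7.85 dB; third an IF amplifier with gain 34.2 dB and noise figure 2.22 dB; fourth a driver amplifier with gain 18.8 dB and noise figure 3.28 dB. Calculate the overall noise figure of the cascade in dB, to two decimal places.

Convert to linear (a loss of L dB is a gain of −L dB): F_i = 10^(NF_i/10), G_i = 10^(G_i,dB/10)
  Stage 1: F_1 = 10^(0.548/10) = 1.134, G_1 = 10^(18.0/10) = 63.10
  Stage 2: F_2 = 10^(7.85/10) = 6.095, G_2 = 10^(−5.72/10) = 0.2679
  Stage 3: F_3 = 10^(2.22/10) = 1.667, G_3 = 10^(34.2/10) = 2630
  Stage 4: F_4 = 10^(3.28/10) = 2.128, G_4 = 10^(18.8/10) = 75.86
Friis cascade:
  F = 1.134 + (6.095 − 1)/63.10 + (1.667 − 1)/16.90 + (2.128 − 1)/4.446×10⁴ = 1.255
NF = 10 log₁₀(1.255) = 0.99 dB

0.99 dB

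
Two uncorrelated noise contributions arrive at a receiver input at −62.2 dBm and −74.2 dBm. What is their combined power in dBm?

−61.9 dBm

Convert to linear, add, convert back:
P₁ = 6.03×10⁻¹⁰ W, P₂ = 3.80×10⁻¹¹ W
P_tot = 6.41×10⁻¹⁰ W → 10 log₁₀(P_tot / 10⁻³) = −61.9 dBm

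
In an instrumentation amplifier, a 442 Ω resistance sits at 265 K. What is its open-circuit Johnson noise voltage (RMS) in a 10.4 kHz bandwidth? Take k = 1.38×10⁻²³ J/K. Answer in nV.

259 nV

V_n = √(4kTRB)
4kTRB = 4 × 1.38×10⁻²³ × 265 × 4.42×10² × 1.04×10⁴ = 6.72×10⁻¹⁴ V²
V_n = √(6.72×10⁻¹⁴) = 2.59×10⁻⁷ V = 259 nV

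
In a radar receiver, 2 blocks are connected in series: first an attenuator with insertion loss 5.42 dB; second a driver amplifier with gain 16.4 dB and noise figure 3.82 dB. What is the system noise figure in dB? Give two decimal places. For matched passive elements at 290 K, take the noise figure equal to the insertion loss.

Convert to linear (a loss of L dB is a gain of −L dB): F_i = 10^(NF_i/10), G_i = 10^(G_i,dB/10)
  Stage 1: F_1 = 10^(5.42/10) = 3.483, G_1 = 10^(−5.42/10) = 0.2871
  Stage 2: F_2 = 10^(3.82/10) = 2.410, G_2 = 10^(16.4/10) = 43.65
Friis cascade:
  F = 3.483 + (2.410 − 1)/0.2871 = 8.395
NF = 10 log₁₀(8.395) = 9.24 dB

9.24 dB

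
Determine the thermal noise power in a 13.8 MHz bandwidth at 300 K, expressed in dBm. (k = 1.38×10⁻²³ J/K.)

P_n = kTB = 1.38×10⁻²³ × 300 × 1.38×10⁷ = 5.71×10⁻¹⁴ W
In dBm: 10 log₁₀(5.71×10⁻¹⁴ / 10⁻³) = −102.4 dBm

−102.4 dBm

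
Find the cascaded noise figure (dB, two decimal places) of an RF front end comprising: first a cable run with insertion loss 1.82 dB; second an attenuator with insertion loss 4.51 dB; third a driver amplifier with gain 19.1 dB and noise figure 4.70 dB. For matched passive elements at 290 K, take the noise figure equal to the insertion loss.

Convert to linear (a loss of L dB is a gain of −L dB): F_i = 10^(NF_i/10), G_i = 10^(G_i,dB/10)
  Stage 1: F_1 = 10^(1.82/10) = 1.521, G_1 = 10^(−1.82/10) = 0.6577
  Stage 2: F_2 = 10^(4.51/10) = 2.825, G_2 = 10^(−4.51/10) = 0.3540
  Stage 3: F_3 = 10^(4.70/10) = 2.951, G_3 = 10^(19.1/10) = 81.28
Friis cascade:
  F = 1.521 + (2.825 − 1)/0.6577 + (2.951 − 1)/0.2328 = 12.68
NF = 10 log₁₀(12.68) = 11.03 dB

11.03 dB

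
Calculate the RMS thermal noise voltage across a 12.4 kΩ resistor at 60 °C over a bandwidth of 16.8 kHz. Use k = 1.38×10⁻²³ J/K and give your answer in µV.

T = 60 °C + 273.15 = 333.15 K
V_n = √(4kTRB)
4kTRB = 4 × 1.38×10⁻²³ × 333.15 × 1.24×10⁴ × 1.68×10⁴ = 3.83×10⁻¹² V²
V_n = √(3.83×10⁻¹²) = 1.96×10⁻⁶ V = 1.96 µV

1.96 µV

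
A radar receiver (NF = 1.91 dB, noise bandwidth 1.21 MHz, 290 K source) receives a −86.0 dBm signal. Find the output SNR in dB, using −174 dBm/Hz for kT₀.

25.3 dB

Noise floor: N = −174 + 10 log₁₀(B) + NF
10 log₁₀(1.21×10⁶) = 60.83 dB
N = −174 + 60.83 + 1.91 = −111.26 dBm
SNR = P_sig − N = −86.0 − (−111.26) = 25.26 dB → 25.3 dB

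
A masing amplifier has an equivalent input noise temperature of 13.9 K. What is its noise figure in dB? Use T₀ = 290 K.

0.203 dB

F = 1 + T_e/T₀ = 1 + 13.9/290 = 1.04793
NF = 10 log₁₀(1.04793) = 0.203 dB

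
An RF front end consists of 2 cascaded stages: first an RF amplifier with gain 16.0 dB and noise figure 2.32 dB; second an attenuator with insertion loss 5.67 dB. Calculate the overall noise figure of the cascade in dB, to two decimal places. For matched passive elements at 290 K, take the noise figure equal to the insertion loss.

2.49 dB

Convert to linear (a loss of L dB is a gain of −L dB): F_i = 10^(NF_i/10), G_i = 10^(G_i,dB/10)
  Stage 1: F_1 = 10^(2.32/10) = 1.706, G_1 = 10^(16.0/10) = 39.81
  Stage 2: F_2 = 10^(5.67/10) = 3.690, G_2 = 10^(−5.67/10) = 0.2710
Friis cascade:
  F = 1.706 + (3.690 − 1)/39.81 = 1.774
NF = 10 log₁₀(1.774) = 2.49 dB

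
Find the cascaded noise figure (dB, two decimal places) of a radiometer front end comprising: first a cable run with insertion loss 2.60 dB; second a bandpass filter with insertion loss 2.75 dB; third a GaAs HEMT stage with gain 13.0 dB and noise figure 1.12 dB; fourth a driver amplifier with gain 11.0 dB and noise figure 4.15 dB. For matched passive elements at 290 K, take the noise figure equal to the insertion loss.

6.73 dB

Convert to linear (a loss of L dB is a gain of −L dB): F_i = 10^(NF_i/10), G_i = 10^(G_i,dB/10)
  Stage 1: F_1 = 10^(2.60/10) = 1.820, G_1 = 10^(−2.60/10) = 0.5495
  Stage 2: F_2 = 10^(2.75/10) = 1.884, G_2 = 10^(−2.75/10) = 0.5309
  Stage 3: F_3 = 10^(1.12/10) = 1.294, G_3 = 10^(13.0/10) = 19.95
  Stage 4: F_4 = 10^(4.15/10) = 2.600, G_4 = 10^(11.0/10) = 12.59
Friis cascade:
  F = 1.820 + (1.884 − 1)/0.5495 + (1.294 − 1)/0.2917 + (2.600 − 1)/5.821 = 4.711
NF = 10 log₁₀(4.711) = 6.73 dB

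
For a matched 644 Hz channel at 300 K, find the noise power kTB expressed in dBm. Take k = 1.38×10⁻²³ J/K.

−145.7 dBm

P_n = kTB = 1.38×10⁻²³ × 300 × 6.44×10² = 2.67×10⁻¹⁸ W
In dBm: 10 log₁₀(2.67×10⁻¹⁸ / 10⁻³) = −145.7 dBm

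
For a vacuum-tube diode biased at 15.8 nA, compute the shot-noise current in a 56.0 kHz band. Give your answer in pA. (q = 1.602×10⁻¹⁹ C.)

I_n = √(2qI·B)
2qI·B = 2 × 1.602×10⁻¹⁹ × 1.58×10⁻⁸ × 5.60×10⁴ = 2.83×10⁻²² A²
I_n = √(2.83×10⁻²²) = 1.68×10⁻¹¹ A = 16.8 pA

16.8 pA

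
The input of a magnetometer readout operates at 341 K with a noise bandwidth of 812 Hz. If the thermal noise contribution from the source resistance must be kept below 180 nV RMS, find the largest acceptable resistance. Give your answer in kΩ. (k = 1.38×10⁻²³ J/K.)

Johnson–Nyquist: V_n = √(4kTRB) ⇒ R = V_n² / (4kTB)
4kTB = 4 × 1.38×10⁻²³ × 341 × 8.12×10² = 1.53×10⁻¹⁷
R = (1.80×10⁻⁷)² / 1.53×10⁻¹⁷ = 2.12×10³ Ω = 2.12 kΩ

2.12 kΩ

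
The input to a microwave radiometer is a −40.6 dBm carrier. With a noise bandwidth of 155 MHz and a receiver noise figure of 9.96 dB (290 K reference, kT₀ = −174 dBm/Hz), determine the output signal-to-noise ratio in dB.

41.5 dB

Noise floor: N = −174 + 10 log₁₀(B) + NF
10 log₁₀(1.55×10⁸) = 81.9 dB
N = −174 + 81.9 + 9.96 = −82.14 dBm
SNR = P_sig − N = −40.6 − (−82.14) = 41.54 dB → 41.5 dB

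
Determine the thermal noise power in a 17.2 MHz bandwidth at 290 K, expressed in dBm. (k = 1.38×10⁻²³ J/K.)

−101.6 dBm

P_n = kTB = 1.38×10⁻²³ × 290 × 1.72×10⁷ = 6.88×10⁻¹⁴ W
In dBm: 10 log₁₀(6.88×10⁻¹⁴ / 10⁻³) = −101.6 dBm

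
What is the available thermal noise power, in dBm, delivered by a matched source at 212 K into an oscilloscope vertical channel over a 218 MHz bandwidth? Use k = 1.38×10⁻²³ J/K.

−92.0 dBm

P_n = kTB = 1.38×10⁻²³ × 212 × 2.18×10⁸ = 6.38×10⁻¹³ W
In dBm: 10 log₁₀(6.38×10⁻¹³ / 10⁻³) = −92.0 dBm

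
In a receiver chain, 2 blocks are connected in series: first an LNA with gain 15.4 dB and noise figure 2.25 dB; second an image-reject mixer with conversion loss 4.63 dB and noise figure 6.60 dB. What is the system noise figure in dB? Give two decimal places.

Convert to linear (a loss of L dB is a gain of −L dB): F_i = 10^(NF_i/10), G_i = 10^(G_i,dB/10)
  Stage 1: F_1 = 10^(2.25/10) = 1.679, G_1 = 10^(15.4/10) = 34.67
  Stage 2: F_2 = 10^(6.60/10) = 4.571, G_2 = 10^(−4.63/10) = 0.3443
Friis cascade:
  F = 1.679 + (4.571 − 1)/34.67 = 1.782
NF = 10 log₁₀(1.782) = 2.51 dB

2.51 dB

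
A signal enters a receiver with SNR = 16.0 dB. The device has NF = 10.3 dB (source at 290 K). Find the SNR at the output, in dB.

By definition F = SNR_in/SNR_out, so in dB: SNR_out = SNR_in − NF
SNR_out = 16.0 − 10.3 = 5.7 dB

5.7 dB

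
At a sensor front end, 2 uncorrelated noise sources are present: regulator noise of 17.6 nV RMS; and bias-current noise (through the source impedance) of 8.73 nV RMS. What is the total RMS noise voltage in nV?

19.6 nV

Uncorrelated sources add in power (mean-square): V_tot = √(ΣV_i²)
V_tot = √[(1.76×10⁻⁸)² + (8.73×10⁻⁹)²] = 1.96×10⁻⁸ V = 19.6 nV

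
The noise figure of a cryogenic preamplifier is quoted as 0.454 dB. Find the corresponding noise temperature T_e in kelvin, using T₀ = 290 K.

32.0 K

F = 10^(0.454/10) = 1.1102
T_e = (F − 1)·T₀ = (1.1102 − 1) × 290 = 32.0 K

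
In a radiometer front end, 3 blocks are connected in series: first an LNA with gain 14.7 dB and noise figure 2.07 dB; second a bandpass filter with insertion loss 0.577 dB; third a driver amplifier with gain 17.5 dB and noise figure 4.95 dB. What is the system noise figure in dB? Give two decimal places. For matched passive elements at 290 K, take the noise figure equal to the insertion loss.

2.30 dB

Convert to linear (a loss of L dB is a gain of −L dB): F_i = 10^(NF_i/10), G_i = 10^(G_i,dB/10)
  Stage 1: F_1 = 10^(2.07/10) = 1.611, G_1 = 10^(14.7/10) = 29.51
  Stage 2: F_2 = 10^(0.577/10) = 1.142, G_2 = 10^(−0.577/10) = 0.8756
  Stage 3: F_3 = 10^(4.95/10) = 3.126, G_3 = 10^(17.5/10) = 56.23
Friis cascade:
  F = 1.611 + (1.142 − 1)/29.51 + (3.126 − 1)/25.84 = 1.698
NF = 10 log₁₀(1.698) = 2.30 dB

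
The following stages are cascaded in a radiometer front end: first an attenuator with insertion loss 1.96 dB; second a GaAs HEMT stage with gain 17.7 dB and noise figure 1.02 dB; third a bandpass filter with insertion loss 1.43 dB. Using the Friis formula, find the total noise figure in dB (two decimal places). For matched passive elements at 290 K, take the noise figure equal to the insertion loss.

Convert to linear (a loss of L dB is a gain of −L dB): F_i = 10^(NF_i/10), G_i = 10^(G_i,dB/10)
  Stage 1: F_1 = 10^(1.96/10) = 1.570, G_1 = 10^(−1.96/10) = 0.6368
  Stage 2: F_2 = 10^(1.02/10) = 1.265, G_2 = 10^(17.7/10) = 58.88
  Stage 3: F_3 = 10^(1.43/10) = 1.390, G_3 = 10^(−1.43/10) = 0.7194
Friis cascade:
  F = 1.570 + (1.265 − 1)/0.6368 + (1.390 − 1)/37.50 = 1.996
NF = 10 log₁₀(1.996) = 3.00 dB

3.00 dB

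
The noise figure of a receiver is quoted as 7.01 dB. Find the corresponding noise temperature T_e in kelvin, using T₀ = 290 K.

F = 10^(7.01/10) = 5.02343
T_e = (F − 1)·T₀ = (5.02343 − 1) × 290 = 1167 K

1167 K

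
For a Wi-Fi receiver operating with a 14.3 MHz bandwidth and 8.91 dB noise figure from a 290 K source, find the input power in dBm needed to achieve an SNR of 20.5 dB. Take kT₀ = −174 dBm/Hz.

Sensitivity = −174 + 10 log₁₀(B) + NF + SNR_min
= −174 + 71.55 + 8.91 + 20.5
= −73.04 dBm → −73.0 dBm

−73.0 dBm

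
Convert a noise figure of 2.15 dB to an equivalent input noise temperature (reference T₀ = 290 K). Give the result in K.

F = 10^(2.15/10) = 1.64059
T_e = (F − 1)·T₀ = (1.64059 − 1) × 290 = 186 K

186 K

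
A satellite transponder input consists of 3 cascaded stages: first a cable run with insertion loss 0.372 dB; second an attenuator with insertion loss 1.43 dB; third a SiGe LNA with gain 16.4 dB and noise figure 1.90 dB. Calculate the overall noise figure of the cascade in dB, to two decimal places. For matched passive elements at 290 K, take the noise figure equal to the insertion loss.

Convert to linear (a loss of L dB is a gain of −L dB): F_i = 10^(NF_i/10), G_i = 10^(G_i,dB/10)
  Stage 1: F_1 = 10^(0.372/10) = 1.089, G_1 = 10^(−0.372/10) = 0.9179
  Stage 2: F_2 = 10^(1.43/10) = 1.390, G_2 = 10^(−1.43/10) = 0.7194
  Stage 3: F_3 = 10^(1.90/10) = 1.549, G_3 = 10^(16.4/10) = 43.65
Friis cascade:
  F = 1.089 + (1.390 − 1)/0.9179 + (1.549 − 1)/0.6604 = 2.345
NF = 10 log₁₀(2.345) = 3.70 dB

3.70 dB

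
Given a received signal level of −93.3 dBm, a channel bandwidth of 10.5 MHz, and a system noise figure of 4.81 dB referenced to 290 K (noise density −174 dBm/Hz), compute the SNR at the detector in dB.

Noise floor: N = −174 + 10 log₁₀(B) + NF
10 log₁₀(1.05×10⁷) = 70.21 dB
N = −174 + 70.21 + 4.81 = −98.98 dBm
SNR = P_sig − N = −93.3 − (−98.98) = 5.68 dB → 5.7 dB

5.7 dB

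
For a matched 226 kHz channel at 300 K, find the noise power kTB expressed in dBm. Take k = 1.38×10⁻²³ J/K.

−120.3 dBm

P_n = kTB = 1.38×10⁻²³ × 300 × 2.26×10⁵ = 9.36×10⁻¹⁶ W
In dBm: 10 log₁₀(9.36×10⁻¹⁶ / 10⁻³) = −120.3 dBm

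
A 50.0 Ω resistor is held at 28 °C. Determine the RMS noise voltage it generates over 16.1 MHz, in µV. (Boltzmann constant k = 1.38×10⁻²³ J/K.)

3.66 µV

T = 28 °C + 273.15 = 301.15 K
V_n = √(4kTRB)
4kTRB = 4 × 1.38×10⁻²³ × 301.15 × 5.00×10¹ × 1.61×10⁷ = 1.34×10⁻¹¹ V²
V_n = √(1.34×10⁻¹¹) = 3.66×10⁻⁶ V = 3.66 µV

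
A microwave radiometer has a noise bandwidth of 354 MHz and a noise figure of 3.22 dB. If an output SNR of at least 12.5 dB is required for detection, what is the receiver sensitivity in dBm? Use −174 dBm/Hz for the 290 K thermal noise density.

Sensitivity = −174 + 10 log₁₀(B) + NF + SNR_min
= −174 + 85.49 + 3.22 + 12.5
= −72.79 dBm → −72.8 dBm

−72.8 dBm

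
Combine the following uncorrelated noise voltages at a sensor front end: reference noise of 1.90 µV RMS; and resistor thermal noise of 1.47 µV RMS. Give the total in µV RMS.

Uncorrelated sources add in power (mean-square): V_tot = √(ΣV_i²)
V_tot = √[(1.90×10⁻⁶)² + (1.47×10⁻⁶)²] = 2.40×10⁻⁶ V = 2.40 µV

2.40 µV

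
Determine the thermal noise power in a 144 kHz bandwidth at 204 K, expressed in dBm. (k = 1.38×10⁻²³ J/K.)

P_n = kTB = 1.38×10⁻²³ × 204 × 1.44×10⁵ = 4.05×10⁻¹⁶ W
In dBm: 10 log₁₀(4.05×10⁻¹⁶ / 10⁻³) = −123.9 dBm

−123.9 dBm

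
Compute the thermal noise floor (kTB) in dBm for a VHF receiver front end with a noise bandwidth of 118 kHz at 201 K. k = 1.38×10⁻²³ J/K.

P_n = kTB = 1.38×10⁻²³ × 201 × 1.18×10⁵ = 3.27×10⁻¹⁶ W
In dBm: 10 log₁₀(3.27×10⁻¹⁶ / 10⁻³) = −124.9 dBm

−124.9 dBm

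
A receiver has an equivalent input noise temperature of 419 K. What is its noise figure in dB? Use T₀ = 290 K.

F = 1 + T_e/T₀ = 1 + 419/290 = 2.44483
NF = 10 log₁₀(2.44483) = 3.88 dB

3.88 dB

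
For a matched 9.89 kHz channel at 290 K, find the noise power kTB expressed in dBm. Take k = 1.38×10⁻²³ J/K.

P_n = kTB = 1.38×10⁻²³ × 290 × 9.89×10³ = 3.96×10⁻¹⁷ W
In dBm: 10 log₁₀(3.96×10⁻¹⁷ / 10⁻³) = −134.0 dBm

−134.0 dBm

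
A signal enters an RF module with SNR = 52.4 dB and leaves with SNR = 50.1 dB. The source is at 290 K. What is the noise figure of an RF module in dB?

NF (dB) = SNR_in(dB) − SNR_out(dB) when the source is at T₀
NF = 52.4 − 50.1 = 2.3 dB

2.3 dB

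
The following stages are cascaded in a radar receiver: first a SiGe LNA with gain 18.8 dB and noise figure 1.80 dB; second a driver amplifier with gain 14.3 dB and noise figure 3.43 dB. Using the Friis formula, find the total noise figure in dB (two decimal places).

Convert to linear (a loss of L dB is a gain of −L dB): F_i = 10^(NF_i/10), G_i = 10^(G_i,dB/10)
  Stage 1: F_1 = 10^(1.80/10) = 1.514, G_1 = 10^(18.8/10) = 75.86
  Stage 2: F_2 = 10^(3.43/10) = 2.203, G_2 = 10^(14.3/10) = 26.92
Friis cascade:
  F = 1.514 + (2.203 − 1)/75.86 = 1.529
NF = 10 log₁₀(1.529) = 1.85 dB

1.85 dB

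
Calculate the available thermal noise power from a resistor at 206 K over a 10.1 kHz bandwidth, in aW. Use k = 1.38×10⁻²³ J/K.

28.7 aW

P_n = kTB = 1.38×10⁻²³ × 206 × 1.01×10⁴ = 2.87×10⁻¹⁷ W = 28.7 aW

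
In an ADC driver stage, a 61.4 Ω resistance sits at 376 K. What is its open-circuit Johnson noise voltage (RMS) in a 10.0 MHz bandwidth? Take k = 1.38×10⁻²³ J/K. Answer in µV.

3.57 µV

V_n = √(4kTRB)
4kTRB = 4 × 1.38×10⁻²³ × 376 × 6.14×10¹ × 1.00×10⁷ = 1.27×10⁻¹¹ V²
V_n = √(1.27×10⁻¹¹) = 3.57×10⁻⁶ V = 3.57 µV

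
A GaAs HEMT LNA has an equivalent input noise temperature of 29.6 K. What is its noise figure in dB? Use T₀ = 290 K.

0.422 dB

F = 1 + T_e/T₀ = 1 + 29.6/290 = 1.10207
NF = 10 log₁₀(1.10207) = 0.422 dB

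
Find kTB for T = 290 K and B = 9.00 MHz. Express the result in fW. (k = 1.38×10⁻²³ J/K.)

P_n = kTB = 1.38×10⁻²³ × 290 × 9.00×10⁶ = 3.60×10⁻¹⁴ W = 36.0 fW

36.0 fW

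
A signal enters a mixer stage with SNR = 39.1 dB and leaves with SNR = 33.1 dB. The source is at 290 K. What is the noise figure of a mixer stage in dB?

NF (dB) = SNR_in(dB) − SNR_out(dB) when the source is at T₀
NF = 39.1 − 33.1 = 6.0 dB

6.0 dB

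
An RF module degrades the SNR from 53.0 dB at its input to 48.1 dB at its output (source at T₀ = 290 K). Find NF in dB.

4.9 dB

NF (dB) = SNR_in(dB) − SNR_out(dB) when the source is at T₀
NF = 53.0 − 48.1 = 4.9 dB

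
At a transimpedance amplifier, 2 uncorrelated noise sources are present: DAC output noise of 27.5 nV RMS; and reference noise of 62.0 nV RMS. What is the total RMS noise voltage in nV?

Uncorrelated sources add in power (mean-square): V_tot = √(ΣV_i²)
V_tot = √[(2.75×10⁻⁸)² + (6.20×10⁻⁸)²] = 6.78×10⁻⁸ V = 67.8 nV

67.8 nV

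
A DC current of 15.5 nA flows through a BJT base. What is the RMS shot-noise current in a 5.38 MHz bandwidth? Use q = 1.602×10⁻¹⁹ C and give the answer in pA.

163 pA

I_n = √(2qI·B)
2qI·B = 2 × 1.602×10⁻¹⁹ × 1.55×10⁻⁸ × 5.38×10⁶ = 2.67×10⁻²⁰ A²
I_n = √(2.67×10⁻²⁰) = 1.63×10⁻¹⁰ A = 163 pA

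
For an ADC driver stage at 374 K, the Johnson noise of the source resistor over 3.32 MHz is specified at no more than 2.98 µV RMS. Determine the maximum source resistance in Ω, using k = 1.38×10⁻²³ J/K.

Johnson–Nyquist: V_n = √(4kTRB) ⇒ R = V_n² / (4kTB)
4kTB = 4 × 1.38×10⁻²³ × 374 × 3.32×10⁶ = 6.85×10⁻¹⁴
R = (2.98×10⁻⁶)² / 6.85×10⁻¹⁴ = 1.30×10² Ω = 130 Ω

130 Ω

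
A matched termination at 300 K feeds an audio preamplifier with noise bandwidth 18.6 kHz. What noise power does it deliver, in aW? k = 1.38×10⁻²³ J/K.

77.0 aW

P_n = kTB = 1.38×10⁻²³ × 300 × 1.86×10⁴ = 7.70×10⁻¹⁷ W = 77.0 aW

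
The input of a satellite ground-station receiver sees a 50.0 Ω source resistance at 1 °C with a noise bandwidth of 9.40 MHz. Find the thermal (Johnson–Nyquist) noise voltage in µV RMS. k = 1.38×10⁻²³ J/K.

2.67 µV

T = 1 °C + 273.15 = 274.15 K
V_n = √(4kTRB)
4kTRB = 4 × 1.38×10⁻²³ × 274.15 × 5.00×10¹ × 9.40×10⁶ = 7.11×10⁻¹² V²
V_n = √(7.11×10⁻¹²) = 2.67×10⁻⁶ V = 2.67 µV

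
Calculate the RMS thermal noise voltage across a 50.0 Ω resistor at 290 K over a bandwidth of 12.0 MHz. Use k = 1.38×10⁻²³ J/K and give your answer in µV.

3.10 µV

V_n = √(4kTRB)
4kTRB = 4 × 1.38×10⁻²³ × 290 × 5.00×10¹ × 1.20×10⁷ = 9.60×10⁻¹² V²
V_n = √(9.60×10⁻¹²) = 3.10×10⁻⁶ V = 3.10 µV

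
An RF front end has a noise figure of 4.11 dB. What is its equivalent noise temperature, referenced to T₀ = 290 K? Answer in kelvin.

457 K

F = 10^(4.11/10) = 2.57632
T_e = (F − 1)·T₀ = (2.57632 − 1) × 290 = 457 K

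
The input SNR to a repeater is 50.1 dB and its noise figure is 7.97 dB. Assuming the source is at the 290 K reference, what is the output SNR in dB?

42.13 dB

By definition F = SNR_in/SNR_out, so in dB: SNR_out = SNR_in − NF
SNR_out = 50.1 − 7.97 = 42.13 dB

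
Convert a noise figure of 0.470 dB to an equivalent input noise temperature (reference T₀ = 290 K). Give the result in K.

33.1 K

F = 10^(0.470/10) = 1.11429
T_e = (F − 1)·T₀ = (1.11429 − 1) × 290 = 33.1 K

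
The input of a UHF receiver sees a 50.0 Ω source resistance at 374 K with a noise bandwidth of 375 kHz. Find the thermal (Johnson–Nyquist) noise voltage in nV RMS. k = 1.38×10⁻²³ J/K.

622 nV

V_n = √(4kTRB)
4kTRB = 4 × 1.38×10⁻²³ × 374 × 5.00×10¹ × 3.75×10⁵ = 3.87×10⁻¹³ V²
V_n = √(3.87×10⁻¹³) = 6.22×10⁻⁷ V = 622 nV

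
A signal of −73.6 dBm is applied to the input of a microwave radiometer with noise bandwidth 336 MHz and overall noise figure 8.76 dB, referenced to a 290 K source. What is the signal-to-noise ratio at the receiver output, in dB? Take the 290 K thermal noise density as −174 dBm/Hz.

Noise floor: N = −174 + 10 log₁₀(B) + NF
10 log₁₀(3.36×10⁸) = 85.26 dB
N = −174 + 85.26 + 8.76 = −79.98 dBm
SNR = P_sig − N = −73.6 − (−79.98) = 6.38 dB → 6.4 dB

6.4 dB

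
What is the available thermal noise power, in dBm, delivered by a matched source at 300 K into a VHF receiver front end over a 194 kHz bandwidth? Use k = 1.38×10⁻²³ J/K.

−121.0 dBm

P_n = kTB = 1.38×10⁻²³ × 300 × 1.94×10⁵ = 8.03×10⁻¹⁶ W
In dBm: 10 log₁₀(8.03×10⁻¹⁶ / 10⁻³) = −121.0 dBm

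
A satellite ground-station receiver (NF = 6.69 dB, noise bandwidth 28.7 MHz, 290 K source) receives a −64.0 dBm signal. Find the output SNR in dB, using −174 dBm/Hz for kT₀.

28.7 dB

Noise floor: N = −174 + 10 log₁₀(B) + NF
10 log₁₀(2.87×10⁷) = 74.58 dB
N = −174 + 74.58 + 6.69 = −92.73 dBm
SNR = P_sig − N = −64.0 − (−92.73) = 28.73 dB → 28.7 dB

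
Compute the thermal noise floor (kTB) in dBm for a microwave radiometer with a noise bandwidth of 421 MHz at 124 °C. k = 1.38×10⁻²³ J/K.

T = 124 °C + 273.15 = 397.15 K
P_n = kTB = 1.38×10⁻²³ × 397.15 × 4.21×10⁸ = 2.31×10⁻¹² W
In dBm: 10 log₁₀(2.31×10⁻¹² / 10⁻³) = −86.4 dBm

−86.4 dBm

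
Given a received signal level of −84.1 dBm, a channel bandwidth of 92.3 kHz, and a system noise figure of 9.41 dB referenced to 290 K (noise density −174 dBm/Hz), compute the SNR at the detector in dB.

Noise floor: N = −174 + 10 log₁₀(B) + NF
10 log₁₀(9.23×10⁴) = 49.65 dB
N = −174 + 49.65 + 9.41 = −114.94 dBm
SNR = P_sig − N = −84.1 − (−114.94) = 30.84 dB → 30.8 dB

30.8 dB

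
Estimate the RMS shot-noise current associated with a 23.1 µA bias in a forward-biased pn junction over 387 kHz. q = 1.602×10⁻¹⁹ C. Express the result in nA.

1.69 nA

I_n = √(2qI·B)
2qI·B = 2 × 1.602×10⁻¹⁹ × 2.31×10⁻⁵ × 3.87×10⁵ = 2.86×10⁻¹⁸ A²
I_n = √(2.86×10⁻¹⁸) = 1.69×10⁻⁹ A = 1.69 nA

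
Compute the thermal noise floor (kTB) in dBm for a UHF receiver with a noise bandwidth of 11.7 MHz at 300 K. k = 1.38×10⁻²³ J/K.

P_n = kTB = 1.38×10⁻²³ × 300 × 1.17×10⁷ = 4.84×10⁻¹⁴ W
In dBm: 10 log₁₀(4.84×10⁻¹⁴ / 10⁻³) = −103.1 dBm

−103.1 dBm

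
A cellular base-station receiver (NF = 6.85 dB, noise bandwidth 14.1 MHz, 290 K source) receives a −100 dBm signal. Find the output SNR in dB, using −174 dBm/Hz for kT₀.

Noise floor: N = −174 + 10 log₁₀(B) + NF
10 log₁₀(1.41×10⁷) = 71.49 dB
N = −174 + 71.49 + 6.85 = −95.66 dBm
SNR = P_sig − N = −100 − (−95.66) = −4.34 dB → −4.3 dB

−4.3 dB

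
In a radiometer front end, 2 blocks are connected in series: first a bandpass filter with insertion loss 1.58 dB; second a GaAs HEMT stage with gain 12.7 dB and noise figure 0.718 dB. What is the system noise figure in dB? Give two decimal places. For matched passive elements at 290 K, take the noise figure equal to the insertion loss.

2.30 dB

Convert to linear (a loss of L dB is a gain of −L dB): F_i = 10^(NF_i/10), G_i = 10^(G_i,dB/10)
  Stage 1: F_1 = 10^(1.58/10) = 1.439, G_1 = 10^(−1.58/10) = 0.6950
  Stage 2: F_2 = 10^(0.718/10) = 1.180, G_2 = 10^(12.7/10) = 18.62
Friis cascade:
  F = 1.439 + (1.180 − 1)/0.6950 = 1.697
NF = 10 log₁₀(1.697) = 2.30 dB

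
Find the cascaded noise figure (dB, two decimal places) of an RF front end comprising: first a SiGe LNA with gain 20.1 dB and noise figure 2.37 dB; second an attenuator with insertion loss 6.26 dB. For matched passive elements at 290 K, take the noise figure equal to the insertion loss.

2.45 dB

Convert to linear (a loss of L dB is a gain of −L dB): F_i = 10^(NF_i/10), G_i = 10^(G_i,dB/10)
  Stage 1: F_1 = 10^(2.37/10) = 1.726, G_1 = 10^(20.1/10) = 102.3
  Stage 2: F_2 = 10^(6.26/10) = 4.227, G_2 = 10^(−6.26/10) = 0.2366
Friis cascade:
  F = 1.726 + (4.227 − 1)/102.3 = 1.757
NF = 10 log₁₀(1.757) = 2.45 dB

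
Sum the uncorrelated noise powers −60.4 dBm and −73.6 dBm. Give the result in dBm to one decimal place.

Convert to linear, add, convert back:
P₁ = 9.12×10⁻¹⁰ W, P₂ = 4.37×10⁻¹¹ W
P_tot = 9.56×10⁻¹⁰ W → 10 log₁₀(P_tot / 10⁻³) = −60.2 dBm

−60.2 dBm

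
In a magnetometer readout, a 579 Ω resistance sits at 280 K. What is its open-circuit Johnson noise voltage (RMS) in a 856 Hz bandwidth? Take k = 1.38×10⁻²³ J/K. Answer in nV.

V_n = √(4kTRB)
4kTRB = 4 × 1.38×10⁻²³ × 280 × 5.79×10² × 8.56×10² = 7.66×10⁻¹⁵ V²
V_n = √(7.66×10⁻¹⁵) = 8.75×10⁻⁸ V = 87.5 nV

87.5 nV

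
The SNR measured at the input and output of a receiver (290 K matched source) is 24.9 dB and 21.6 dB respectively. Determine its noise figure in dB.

NF (dB) = SNR_in(dB) − SNR_out(dB) when the source is at T₀
NF = 24.9 − 21.6 = 3.3 dB

3.3 dB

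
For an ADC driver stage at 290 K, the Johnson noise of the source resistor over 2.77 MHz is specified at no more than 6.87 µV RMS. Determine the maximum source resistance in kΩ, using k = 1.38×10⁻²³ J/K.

1.06 kΩ

Johnson–Nyquist: V_n = √(4kTRB) ⇒ R = V_n² / (4kTB)
4kTB = 4 × 1.38×10⁻²³ × 290 × 2.77×10⁶ = 4.43×10⁻¹⁴
R = (6.87×10⁻⁶)² / 4.43×10⁻¹⁴ = 1.06×10³ Ω = 1.06 kΩ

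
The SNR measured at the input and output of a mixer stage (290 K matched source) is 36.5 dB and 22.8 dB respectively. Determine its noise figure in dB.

13.7 dB

NF (dB) = SNR_in(dB) − SNR_out(dB) when the source is at T₀
NF = 36.5 − 22.8 = 13.7 dB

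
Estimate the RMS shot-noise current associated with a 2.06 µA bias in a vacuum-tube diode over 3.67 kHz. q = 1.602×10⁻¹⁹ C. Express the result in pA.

49.2 pA

I_n = √(2qI·B)
2qI·B = 2 × 1.602×10⁻¹⁹ × 2.06×10⁻⁶ × 3.67×10³ = 2.42×10⁻²¹ A²
I_n = √(2.42×10⁻²¹) = 4.92×10⁻¹¹ A = 49.2 pA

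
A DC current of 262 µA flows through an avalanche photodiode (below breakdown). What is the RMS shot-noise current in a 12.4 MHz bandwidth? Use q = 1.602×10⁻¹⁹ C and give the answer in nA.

32.3 nA

I_n = √(2qI·B)
2qI·B = 2 × 1.602×10⁻¹⁹ × 2.62×10⁻⁴ × 1.24×10⁷ = 1.04×10⁻¹⁵ A²
I_n = √(1.04×10⁻¹⁵) = 3.23×10⁻⁸ A = 32.3 nA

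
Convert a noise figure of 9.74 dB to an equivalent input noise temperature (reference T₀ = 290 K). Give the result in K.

2441 K

F = 10^(9.74/10) = 9.4189
T_e = (F − 1)·T₀ = (9.4189 − 1) × 290 = 2441 K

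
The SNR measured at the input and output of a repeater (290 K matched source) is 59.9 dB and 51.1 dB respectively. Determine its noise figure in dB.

8.8 dB

NF (dB) = SNR_in(dB) − SNR_out(dB) when the source is at T₀
NF = 59.9 − 51.1 = 8.8 dB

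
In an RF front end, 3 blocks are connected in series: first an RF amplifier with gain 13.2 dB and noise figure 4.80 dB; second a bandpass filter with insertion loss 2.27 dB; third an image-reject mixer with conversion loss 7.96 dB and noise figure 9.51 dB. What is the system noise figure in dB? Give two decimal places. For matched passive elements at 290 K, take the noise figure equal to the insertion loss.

Convert to linear (a loss of L dB is a gain of −L dB): F_i = 10^(NF_i/10), G_i = 10^(G_i,dB/10)
  Stage 1: F_1 = 10^(4.80/10) = 3.020, G_1 = 10^(13.2/10) = 20.89
  Stage 2: F_2 = 10^(2.27/10) = 1.687, G_2 = 10^(−2.27/10) = 0.5929
  Stage 3: F_3 = 10^(9.51/10) = 8.933, G_3 = 10^(−7.96/10) = 0.1600
Friis cascade:
  F = 3.020 + (1.687 − 1)/20.89 + (8.933 − 1)/12.39 = 3.693
NF = 10 log₁₀(3.693) = 5.67 dB

5.67 dB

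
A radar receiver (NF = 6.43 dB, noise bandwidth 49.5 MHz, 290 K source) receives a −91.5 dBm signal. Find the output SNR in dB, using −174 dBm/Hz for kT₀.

Noise floor: N = −174 + 10 log₁₀(B) + NF
10 log₁₀(4.95×10⁷) = 76.95 dB
N = −174 + 76.95 + 6.43 = −90.62 dBm
SNR = P_sig − N = −91.5 − (−90.62) = −0.88 dB → −0.9 dB

−0.9 dB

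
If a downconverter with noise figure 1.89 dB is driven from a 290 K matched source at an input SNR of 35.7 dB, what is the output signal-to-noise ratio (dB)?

By definition F = SNR_in/SNR_out, so in dB: SNR_out = SNR_in − NF
SNR_out = 35.7 − 1.89 = 33.81 dB

33.81 dB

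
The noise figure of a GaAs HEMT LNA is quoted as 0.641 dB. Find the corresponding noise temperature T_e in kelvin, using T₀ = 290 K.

46.1 K

F = 10^(0.641/10) = 1.15904
T_e = (F − 1)·T₀ = (1.15904 − 1) × 290 = 46.1 K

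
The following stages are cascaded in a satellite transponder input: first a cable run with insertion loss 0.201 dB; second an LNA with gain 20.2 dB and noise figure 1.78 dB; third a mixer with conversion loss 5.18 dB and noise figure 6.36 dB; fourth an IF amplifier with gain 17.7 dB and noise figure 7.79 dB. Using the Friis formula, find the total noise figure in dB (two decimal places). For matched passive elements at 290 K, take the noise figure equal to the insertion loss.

2.50 dB

Convert to linear (a loss of L dB is a gain of −L dB): F_i = 10^(NF_i/10), G_i = 10^(G_i,dB/10)
  Stage 1: F_1 = 10^(0.201/10) = 1.047, G_1 = 10^(−0.201/10) = 0.9548
  Stage 2: F_2 = 10^(1.78/10) = 1.507, G_2 = 10^(20.2/10) = 104.7
  Stage 3: F_3 = 10^(6.36/10) = 4.325, G_3 = 10^(−5.18/10) = 0.3034
  Stage 4: F_4 = 10^(7.79/10) = 6.012, G_4 = 10^(17.7/10) = 58.88
Friis cascade:
  F = 1.047 + (1.507 − 1)/0.9548 + (4.325 − 1)/99.98 + (6.012 − 1)/30.33 = 1.776
NF = 10 log₁₀(1.776) = 2.50 dB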